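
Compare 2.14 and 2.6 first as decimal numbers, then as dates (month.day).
As decimals: 2.14 < 2.6. As dates: 2/14 is later than 2/6 (day 14 > day 6).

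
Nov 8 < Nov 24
True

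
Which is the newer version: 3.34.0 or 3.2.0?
3.34.0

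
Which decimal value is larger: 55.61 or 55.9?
55.9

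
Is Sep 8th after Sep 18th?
No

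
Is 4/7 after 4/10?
No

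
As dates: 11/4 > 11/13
False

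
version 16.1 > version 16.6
False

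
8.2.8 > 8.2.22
False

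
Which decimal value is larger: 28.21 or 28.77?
28.77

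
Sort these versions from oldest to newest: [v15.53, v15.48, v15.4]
[v15.4, v15.48, v15.53]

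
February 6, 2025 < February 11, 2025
True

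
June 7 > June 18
False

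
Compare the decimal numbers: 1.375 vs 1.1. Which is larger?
1.375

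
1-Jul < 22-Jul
True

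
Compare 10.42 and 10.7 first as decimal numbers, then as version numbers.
As decimals: 10.42 < 10.7. As versions: v10.42 > v10.7 (minor version 42 > 7).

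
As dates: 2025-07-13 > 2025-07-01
True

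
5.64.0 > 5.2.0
True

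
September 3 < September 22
True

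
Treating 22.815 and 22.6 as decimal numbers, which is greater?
22.815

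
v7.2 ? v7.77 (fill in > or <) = <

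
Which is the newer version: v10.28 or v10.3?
v10.28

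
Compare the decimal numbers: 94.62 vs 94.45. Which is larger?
94.62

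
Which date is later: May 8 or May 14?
May 14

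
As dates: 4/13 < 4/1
False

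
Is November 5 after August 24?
Yes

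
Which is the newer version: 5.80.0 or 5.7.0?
5.80.0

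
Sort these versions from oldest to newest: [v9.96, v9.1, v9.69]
[v9.1, v9.69, v9.96]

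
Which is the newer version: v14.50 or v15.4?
v15.4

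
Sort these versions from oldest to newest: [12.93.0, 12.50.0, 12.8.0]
[12.8.0, 12.50.0, 12.93.0]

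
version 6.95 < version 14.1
True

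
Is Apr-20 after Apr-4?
Yes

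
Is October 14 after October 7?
Yes. Day 14 comes after day 7 in October — this is a date comparison, not a decimal one (the decimal 10.14 would be smaller than 10.7).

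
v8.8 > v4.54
True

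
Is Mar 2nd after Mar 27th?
No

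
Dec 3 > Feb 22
True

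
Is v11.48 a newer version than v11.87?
No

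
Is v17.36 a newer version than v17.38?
No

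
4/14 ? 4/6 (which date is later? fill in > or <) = >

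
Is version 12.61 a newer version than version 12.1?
Yes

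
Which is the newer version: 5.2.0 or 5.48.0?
5.48.0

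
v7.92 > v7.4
True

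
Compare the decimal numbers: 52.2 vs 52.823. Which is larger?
52.823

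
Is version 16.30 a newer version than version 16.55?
No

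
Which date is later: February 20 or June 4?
June 4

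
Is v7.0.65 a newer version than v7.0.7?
Yes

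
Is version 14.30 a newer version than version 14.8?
Yes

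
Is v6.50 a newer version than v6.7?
Yes. Version numbers are compared segment by segment as integers, not as decimals: minor version 50 > 7, so v6.50 > v6.7 (even though the decimal 6.50 < 6.7).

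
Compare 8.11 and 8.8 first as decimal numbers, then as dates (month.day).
As decimals: 8.11 < 8.8. As dates: 8/11 is later than 8/8 (day 11 > day 8).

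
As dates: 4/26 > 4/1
True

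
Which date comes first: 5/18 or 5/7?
5/7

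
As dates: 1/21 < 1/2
False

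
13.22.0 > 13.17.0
True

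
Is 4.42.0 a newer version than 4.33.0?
Yes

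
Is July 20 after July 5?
Yes. Day 20 comes after day 5 in July — this is a date comparison, not a decimal one (the decimal 7.20 would be smaller than 7.5).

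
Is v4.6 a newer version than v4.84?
No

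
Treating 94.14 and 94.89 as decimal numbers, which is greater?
94.89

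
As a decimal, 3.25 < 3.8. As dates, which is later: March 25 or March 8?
March 25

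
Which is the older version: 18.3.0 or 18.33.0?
18.3.0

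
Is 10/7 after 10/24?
No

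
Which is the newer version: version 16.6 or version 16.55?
version 16.55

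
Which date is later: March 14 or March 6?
March 14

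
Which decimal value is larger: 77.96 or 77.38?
77.96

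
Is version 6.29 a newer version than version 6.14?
Yes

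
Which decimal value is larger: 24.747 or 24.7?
24.747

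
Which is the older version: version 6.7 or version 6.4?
version 6.4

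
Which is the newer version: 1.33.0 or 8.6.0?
8.6.0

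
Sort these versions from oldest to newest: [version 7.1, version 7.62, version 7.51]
[version 7.1, version 7.51, version 7.62]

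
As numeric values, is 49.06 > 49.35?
False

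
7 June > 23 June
False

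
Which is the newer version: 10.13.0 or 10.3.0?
10.13.0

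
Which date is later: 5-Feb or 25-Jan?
5-Feb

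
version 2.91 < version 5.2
True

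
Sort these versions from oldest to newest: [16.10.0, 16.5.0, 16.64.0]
[16.5.0, 16.10.0, 16.64.0]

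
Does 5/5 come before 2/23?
No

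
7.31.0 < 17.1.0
True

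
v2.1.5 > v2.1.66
False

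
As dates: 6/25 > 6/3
True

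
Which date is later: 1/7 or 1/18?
1/18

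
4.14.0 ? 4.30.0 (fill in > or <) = <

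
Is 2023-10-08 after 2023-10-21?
No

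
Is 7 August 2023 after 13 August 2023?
No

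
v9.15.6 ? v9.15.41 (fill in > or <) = <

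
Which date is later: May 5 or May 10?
May 10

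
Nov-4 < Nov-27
True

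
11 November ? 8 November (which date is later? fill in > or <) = >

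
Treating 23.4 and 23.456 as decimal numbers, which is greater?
23.456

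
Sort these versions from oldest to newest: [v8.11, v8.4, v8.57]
[v8.4, v8.11, v8.57]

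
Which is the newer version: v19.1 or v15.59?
v19.1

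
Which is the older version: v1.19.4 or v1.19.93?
v1.19.4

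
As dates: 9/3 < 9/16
True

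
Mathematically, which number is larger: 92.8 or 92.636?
92.8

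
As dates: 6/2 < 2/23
False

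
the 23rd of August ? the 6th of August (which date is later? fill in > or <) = >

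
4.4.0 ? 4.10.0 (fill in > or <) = <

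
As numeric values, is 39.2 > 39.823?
False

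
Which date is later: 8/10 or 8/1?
8/10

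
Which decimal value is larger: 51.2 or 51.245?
51.245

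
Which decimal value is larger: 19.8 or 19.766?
19.8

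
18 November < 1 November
False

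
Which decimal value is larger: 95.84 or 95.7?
95.84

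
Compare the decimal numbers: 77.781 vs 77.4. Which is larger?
77.781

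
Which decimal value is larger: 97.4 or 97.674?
97.674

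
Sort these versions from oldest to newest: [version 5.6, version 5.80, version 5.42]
[version 5.6, version 5.42, version 5.80]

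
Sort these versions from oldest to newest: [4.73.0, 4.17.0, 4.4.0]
[4.4.0, 4.17.0, 4.73.0]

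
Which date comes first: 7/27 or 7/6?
7/6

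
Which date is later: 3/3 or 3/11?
3/11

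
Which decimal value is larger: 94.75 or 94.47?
94.75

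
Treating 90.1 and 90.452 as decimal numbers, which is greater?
90.452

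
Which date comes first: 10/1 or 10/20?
10/1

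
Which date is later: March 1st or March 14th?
March 14th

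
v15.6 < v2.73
False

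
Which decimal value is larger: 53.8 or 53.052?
53.8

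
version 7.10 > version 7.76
False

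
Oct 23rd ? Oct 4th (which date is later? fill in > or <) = >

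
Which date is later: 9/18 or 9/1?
9/18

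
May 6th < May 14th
True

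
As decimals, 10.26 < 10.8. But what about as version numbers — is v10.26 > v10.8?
True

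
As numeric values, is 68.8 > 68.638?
True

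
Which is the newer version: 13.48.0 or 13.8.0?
13.48.0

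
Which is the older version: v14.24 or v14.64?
v14.24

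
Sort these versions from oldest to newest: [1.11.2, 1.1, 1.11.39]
[1.1, 1.11.2, 1.11.39]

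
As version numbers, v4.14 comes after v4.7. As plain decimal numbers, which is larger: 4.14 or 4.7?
4.7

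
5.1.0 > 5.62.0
False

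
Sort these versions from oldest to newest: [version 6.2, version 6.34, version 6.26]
[version 6.2, version 6.26, version 6.34]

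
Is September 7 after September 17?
No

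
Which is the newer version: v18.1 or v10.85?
v18.1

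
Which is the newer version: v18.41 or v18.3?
v18.41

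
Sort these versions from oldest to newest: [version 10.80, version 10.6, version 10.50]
[version 10.6, version 10.50, version 10.80]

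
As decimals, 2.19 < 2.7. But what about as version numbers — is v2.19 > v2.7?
True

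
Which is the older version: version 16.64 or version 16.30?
version 16.30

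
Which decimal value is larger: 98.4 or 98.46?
98.46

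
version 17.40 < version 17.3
False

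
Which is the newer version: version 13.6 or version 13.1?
version 13.6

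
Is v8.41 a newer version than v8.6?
Yes. Version numbers are compared segment by segment as integers, not as decimals: minor version 41 > 6, so v8.41 > v8.6 (even though the decimal 8.41 < 8.6).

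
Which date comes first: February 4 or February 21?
February 4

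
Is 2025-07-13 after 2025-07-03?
Yes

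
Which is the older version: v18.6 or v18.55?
v18.6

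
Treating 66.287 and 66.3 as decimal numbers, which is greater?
66.3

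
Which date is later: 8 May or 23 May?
23 May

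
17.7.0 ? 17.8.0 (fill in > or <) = <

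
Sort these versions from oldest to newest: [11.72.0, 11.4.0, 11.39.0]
[11.4.0, 11.39.0, 11.72.0]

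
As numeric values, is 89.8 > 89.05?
True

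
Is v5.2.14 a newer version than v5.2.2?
Yes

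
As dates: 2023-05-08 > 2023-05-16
False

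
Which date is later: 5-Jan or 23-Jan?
23-Jan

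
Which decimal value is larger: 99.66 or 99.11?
99.66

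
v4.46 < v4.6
False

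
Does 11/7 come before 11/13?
Yes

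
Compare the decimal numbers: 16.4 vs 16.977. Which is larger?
16.977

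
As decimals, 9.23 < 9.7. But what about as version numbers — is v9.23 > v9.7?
True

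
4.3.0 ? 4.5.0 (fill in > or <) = <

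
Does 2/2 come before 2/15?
Yes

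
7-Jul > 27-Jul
False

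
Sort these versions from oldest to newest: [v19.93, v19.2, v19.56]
[v19.2, v19.56, v19.93]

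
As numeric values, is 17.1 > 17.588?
False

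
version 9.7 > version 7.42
True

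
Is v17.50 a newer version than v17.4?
Yes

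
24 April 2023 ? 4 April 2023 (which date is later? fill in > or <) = >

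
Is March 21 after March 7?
Yes. Day 21 comes after day 7 in March — this is a date comparison, not a decimal one (the decimal 3.21 would be smaller than 3.7).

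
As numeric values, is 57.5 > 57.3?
True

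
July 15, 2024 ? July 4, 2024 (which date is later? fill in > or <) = >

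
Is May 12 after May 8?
Yes. Day 12 comes after day 8 in May — this is a date comparison, not a decimal one (the decimal 5.12 would be smaller than 5.8).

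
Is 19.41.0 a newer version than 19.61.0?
No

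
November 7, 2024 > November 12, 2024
False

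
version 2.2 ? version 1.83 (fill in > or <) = >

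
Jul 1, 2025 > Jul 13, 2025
False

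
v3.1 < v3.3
True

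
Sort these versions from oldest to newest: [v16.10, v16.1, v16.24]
[v16.1, v16.10, v16.24]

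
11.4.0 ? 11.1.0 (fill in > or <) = >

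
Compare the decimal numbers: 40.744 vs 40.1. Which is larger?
40.744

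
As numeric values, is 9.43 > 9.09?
True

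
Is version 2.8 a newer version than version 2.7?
Yes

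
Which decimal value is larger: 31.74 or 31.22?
31.74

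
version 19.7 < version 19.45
True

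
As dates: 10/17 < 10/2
False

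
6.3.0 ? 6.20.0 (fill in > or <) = <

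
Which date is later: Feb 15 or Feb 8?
Feb 15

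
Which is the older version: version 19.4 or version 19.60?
version 19.4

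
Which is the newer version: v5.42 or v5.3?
v5.42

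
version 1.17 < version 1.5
False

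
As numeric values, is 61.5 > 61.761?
False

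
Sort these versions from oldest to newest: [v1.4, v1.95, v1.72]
[v1.4, v1.72, v1.95]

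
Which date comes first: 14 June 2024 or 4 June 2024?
4 June 2024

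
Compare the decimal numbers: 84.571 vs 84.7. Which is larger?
84.7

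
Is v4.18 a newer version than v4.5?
Yes. Version numbers are compared segment by segment as integers, not as decimals: minor version 18 > 5, so v4.18 > v4.5 (even though the decimal 4.18 < 4.5).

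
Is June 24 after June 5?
Yes. Day 24 comes after day 5 in June — this is a date comparison, not a decimal one (the decimal 6.24 would be smaller than 6.5).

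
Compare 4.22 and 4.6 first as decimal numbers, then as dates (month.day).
As decimals: 4.22 < 4.6. As dates: 4/22 is later than 4/6 (day 22 > day 6).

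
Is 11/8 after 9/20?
Yes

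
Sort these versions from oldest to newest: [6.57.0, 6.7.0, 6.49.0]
[6.7.0, 6.49.0, 6.57.0]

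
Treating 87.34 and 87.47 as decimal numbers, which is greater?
87.47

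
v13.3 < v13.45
True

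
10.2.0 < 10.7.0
True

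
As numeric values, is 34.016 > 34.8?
False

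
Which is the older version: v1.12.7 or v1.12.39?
v1.12.7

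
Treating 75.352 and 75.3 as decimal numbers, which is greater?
75.352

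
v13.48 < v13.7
False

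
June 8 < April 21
False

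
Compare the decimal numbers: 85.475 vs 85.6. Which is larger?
85.6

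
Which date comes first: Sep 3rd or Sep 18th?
Sep 3rd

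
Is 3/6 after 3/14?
No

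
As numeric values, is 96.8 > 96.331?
True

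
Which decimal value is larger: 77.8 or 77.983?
77.983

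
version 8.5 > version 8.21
False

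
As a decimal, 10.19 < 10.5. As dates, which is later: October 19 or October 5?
October 19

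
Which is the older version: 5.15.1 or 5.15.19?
5.15.1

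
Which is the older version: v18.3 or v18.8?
v18.3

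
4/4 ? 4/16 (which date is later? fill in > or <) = <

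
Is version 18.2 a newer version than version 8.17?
Yes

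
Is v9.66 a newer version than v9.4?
Yes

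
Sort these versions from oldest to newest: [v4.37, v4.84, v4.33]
[v4.33, v4.37, v4.84]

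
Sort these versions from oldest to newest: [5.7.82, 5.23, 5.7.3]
[5.7.3, 5.7.82, 5.23]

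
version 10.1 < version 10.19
True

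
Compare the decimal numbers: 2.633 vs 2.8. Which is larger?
2.8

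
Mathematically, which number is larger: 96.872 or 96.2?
96.872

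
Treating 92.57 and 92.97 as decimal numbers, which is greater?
92.97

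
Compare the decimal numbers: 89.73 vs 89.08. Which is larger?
89.73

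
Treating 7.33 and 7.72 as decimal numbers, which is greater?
7.72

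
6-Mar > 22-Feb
True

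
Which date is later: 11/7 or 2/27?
11/7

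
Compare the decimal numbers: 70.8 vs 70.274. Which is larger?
70.8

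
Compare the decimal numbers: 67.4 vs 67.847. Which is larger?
67.847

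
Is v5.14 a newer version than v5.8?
Yes. Version numbers are compared segment by segment as integers, not as decimals: minor version 14 > 8, so v5.14 > v5.8 (even though the decimal 5.14 < 5.8).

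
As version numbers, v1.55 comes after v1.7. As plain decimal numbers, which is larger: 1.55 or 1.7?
1.7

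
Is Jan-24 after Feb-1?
No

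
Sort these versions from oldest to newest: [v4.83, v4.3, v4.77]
[v4.3, v4.77, v4.83]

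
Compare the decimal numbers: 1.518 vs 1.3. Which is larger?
1.518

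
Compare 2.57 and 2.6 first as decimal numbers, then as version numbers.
As decimals: 2.57 < 2.6. As versions: v2.57 > v2.6 (minor version 57 > 6).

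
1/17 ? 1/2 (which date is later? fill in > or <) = >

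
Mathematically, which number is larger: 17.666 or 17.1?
17.666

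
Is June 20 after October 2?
No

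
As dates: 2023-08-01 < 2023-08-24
True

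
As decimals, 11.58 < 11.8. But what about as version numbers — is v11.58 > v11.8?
True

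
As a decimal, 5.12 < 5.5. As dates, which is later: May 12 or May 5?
May 12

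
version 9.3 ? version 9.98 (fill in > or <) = <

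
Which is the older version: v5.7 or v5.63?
v5.7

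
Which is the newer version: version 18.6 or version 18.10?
version 18.10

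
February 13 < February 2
False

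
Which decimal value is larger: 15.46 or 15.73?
15.73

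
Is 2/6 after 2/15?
No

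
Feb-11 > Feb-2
True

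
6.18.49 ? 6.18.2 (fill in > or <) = >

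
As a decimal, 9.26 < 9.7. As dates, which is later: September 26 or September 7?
September 26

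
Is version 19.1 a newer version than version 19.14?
No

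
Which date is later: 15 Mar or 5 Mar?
15 Mar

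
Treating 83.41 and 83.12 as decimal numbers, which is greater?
83.41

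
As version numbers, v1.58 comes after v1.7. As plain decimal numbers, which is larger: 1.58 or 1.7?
1.7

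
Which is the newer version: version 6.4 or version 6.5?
version 6.5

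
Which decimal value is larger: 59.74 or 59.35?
59.74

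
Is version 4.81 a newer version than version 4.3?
Yes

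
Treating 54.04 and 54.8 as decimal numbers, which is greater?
54.8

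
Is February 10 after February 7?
Yes. Day 10 comes after day 7 in February — this is a date comparison, not a decimal one (the decimal 2.10 would be smaller than 2.7).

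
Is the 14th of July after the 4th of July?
Yes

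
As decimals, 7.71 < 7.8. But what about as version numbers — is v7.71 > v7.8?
True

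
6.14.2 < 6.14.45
True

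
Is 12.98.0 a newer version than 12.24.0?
Yes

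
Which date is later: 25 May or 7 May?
25 May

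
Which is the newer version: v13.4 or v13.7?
v13.7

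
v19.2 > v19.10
False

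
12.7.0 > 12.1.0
True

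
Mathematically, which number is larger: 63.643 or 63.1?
63.643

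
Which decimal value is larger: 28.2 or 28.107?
28.2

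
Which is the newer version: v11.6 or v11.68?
v11.68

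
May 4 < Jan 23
False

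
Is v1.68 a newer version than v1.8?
Yes. Version numbers are compared segment by segment as integers, not as decimals: minor version 68 > 8, so v1.68 > v1.8 (even though the decimal 1.68 < 1.8).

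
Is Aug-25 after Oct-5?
No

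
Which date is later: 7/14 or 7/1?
7/14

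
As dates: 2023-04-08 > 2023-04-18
False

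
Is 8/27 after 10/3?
No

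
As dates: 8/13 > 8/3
True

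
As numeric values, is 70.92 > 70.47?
True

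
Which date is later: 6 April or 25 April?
25 April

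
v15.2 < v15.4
True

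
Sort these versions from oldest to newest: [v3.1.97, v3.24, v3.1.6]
[v3.1.6, v3.1.97, v3.24]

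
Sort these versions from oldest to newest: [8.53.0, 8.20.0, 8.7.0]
[8.7.0, 8.20.0, 8.53.0]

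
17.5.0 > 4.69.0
True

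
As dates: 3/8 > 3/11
False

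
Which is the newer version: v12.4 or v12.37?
v12.37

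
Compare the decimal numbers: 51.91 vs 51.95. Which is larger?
51.95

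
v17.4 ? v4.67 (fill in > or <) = >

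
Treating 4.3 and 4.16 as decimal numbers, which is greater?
4.3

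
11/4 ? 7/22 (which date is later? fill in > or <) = >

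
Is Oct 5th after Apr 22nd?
Yes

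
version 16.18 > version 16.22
False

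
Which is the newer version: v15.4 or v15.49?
v15.49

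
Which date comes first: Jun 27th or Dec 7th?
Jun 27th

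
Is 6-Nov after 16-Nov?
No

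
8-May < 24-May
True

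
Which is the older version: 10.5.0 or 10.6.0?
10.5.0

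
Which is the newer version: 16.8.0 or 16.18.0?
16.18.0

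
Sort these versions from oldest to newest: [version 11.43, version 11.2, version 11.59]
[version 11.2, version 11.43, version 11.59]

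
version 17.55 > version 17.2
True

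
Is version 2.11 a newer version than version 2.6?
Yes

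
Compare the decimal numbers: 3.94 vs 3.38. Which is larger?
3.94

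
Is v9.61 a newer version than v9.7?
Yes. Version numbers are compared segment by segment as integers, not as decimals: minor version 61 > 7, so v9.61 > v9.7 (even though the decimal 9.61 < 9.7).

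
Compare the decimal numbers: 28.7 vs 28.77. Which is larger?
28.77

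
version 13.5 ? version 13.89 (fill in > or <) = <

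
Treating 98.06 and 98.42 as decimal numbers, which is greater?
98.42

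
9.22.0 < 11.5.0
True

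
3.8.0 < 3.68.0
True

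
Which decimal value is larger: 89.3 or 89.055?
89.3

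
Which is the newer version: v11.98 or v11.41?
v11.98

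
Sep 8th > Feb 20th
True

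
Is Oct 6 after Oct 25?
No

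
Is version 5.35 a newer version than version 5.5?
Yes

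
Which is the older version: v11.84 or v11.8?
v11.8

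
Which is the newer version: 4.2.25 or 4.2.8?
4.2.25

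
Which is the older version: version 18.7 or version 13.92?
version 13.92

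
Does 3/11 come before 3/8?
No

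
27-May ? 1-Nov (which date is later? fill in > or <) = <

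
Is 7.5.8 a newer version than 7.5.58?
No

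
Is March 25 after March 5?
Yes. Day 25 comes after day 5 in March — this is a date comparison, not a decimal one (the decimal 3.25 would be smaller than 3.5).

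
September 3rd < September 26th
True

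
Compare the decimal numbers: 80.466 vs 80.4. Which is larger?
80.466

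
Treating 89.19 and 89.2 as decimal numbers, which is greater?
89.2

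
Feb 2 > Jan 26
True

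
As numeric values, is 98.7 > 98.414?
True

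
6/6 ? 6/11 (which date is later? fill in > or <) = <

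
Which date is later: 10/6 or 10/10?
10/10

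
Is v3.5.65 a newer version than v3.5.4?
Yes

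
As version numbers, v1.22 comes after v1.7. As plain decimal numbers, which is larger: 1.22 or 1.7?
1.7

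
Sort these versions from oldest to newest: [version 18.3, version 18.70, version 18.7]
[version 18.3, version 18.7, version 18.70]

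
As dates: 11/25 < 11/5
False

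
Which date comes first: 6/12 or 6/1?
6/1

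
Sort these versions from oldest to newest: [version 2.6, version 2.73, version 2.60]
[version 2.6, version 2.60, version 2.73]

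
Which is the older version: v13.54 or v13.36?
v13.36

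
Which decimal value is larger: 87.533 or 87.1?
87.533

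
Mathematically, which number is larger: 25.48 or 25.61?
25.61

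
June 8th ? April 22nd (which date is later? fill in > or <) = >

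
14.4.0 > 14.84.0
False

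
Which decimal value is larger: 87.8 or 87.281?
87.8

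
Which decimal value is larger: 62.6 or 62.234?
62.6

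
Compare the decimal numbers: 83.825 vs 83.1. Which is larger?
83.825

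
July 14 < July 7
False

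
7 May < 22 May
True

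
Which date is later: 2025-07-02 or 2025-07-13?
2025-07-13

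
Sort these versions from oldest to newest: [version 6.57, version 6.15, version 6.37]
[version 6.15, version 6.37, version 6.57]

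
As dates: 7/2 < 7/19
True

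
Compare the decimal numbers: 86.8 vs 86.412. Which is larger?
86.8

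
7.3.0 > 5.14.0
True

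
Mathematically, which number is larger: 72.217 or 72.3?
72.3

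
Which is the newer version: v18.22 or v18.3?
v18.22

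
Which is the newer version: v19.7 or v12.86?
v19.7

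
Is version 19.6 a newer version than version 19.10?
No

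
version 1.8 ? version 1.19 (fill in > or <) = <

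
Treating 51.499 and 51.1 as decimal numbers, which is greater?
51.499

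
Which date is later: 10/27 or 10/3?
10/27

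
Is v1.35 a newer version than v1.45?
No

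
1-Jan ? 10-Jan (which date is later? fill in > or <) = <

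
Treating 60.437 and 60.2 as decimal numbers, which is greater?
60.437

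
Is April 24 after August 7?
No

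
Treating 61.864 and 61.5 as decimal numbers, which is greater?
61.864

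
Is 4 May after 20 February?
Yes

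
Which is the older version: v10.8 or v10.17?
v10.8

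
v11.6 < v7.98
False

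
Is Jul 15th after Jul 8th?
Yes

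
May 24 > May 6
True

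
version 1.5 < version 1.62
True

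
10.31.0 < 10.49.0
True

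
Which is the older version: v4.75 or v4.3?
v4.3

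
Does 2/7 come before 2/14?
Yes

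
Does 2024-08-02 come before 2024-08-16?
Yes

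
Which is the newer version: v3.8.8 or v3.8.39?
v3.8.39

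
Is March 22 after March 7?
Yes. Day 22 comes after day 7 in March — this is a date comparison, not a decimal one (the decimal 3.22 would be smaller than 3.7).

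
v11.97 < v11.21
False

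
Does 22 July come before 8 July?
No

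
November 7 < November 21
True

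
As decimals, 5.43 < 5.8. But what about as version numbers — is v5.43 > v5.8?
True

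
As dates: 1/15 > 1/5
True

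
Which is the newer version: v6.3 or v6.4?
v6.4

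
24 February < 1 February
False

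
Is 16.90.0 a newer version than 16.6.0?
Yes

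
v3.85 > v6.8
False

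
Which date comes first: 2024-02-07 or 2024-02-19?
2024-02-07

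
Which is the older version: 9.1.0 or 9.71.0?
9.1.0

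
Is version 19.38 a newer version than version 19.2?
Yes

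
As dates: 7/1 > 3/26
True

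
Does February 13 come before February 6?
No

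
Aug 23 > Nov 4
False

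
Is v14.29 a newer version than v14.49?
No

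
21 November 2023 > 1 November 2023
True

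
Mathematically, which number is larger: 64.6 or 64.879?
64.879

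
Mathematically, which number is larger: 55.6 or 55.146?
55.6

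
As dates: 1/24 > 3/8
False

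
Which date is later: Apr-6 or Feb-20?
Apr-6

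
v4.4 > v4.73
False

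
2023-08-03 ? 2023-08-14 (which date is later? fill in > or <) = <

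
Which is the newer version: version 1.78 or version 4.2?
version 4.2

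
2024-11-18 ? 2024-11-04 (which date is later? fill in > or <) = >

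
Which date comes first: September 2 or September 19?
September 2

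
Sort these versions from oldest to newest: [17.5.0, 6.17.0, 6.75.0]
[6.17.0, 6.75.0, 17.5.0]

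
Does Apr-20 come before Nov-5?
Yes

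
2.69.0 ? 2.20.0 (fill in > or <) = >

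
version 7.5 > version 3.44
True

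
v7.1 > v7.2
False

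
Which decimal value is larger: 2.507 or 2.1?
2.507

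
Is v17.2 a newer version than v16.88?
Yes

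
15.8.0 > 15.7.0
True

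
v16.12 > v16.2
True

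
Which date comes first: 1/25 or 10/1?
1/25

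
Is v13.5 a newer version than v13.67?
No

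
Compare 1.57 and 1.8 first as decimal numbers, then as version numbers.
As decimals: 1.57 < 1.8. As versions: v1.57 > v1.8 (minor version 57 > 8).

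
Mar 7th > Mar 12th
False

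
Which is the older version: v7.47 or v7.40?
v7.40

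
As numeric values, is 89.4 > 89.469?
False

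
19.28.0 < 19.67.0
True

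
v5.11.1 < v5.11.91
True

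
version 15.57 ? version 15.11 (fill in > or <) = >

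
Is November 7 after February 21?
Yes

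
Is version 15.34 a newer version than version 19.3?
No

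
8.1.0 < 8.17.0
True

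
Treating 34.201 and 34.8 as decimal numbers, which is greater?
34.8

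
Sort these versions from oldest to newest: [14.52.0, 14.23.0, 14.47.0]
[14.23.0, 14.47.0, 14.52.0]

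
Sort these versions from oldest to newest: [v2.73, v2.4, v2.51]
[v2.4, v2.51, v2.73]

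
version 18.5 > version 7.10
True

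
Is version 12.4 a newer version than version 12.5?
No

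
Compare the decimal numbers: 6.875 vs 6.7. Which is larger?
6.875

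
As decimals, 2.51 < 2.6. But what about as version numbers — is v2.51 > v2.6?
True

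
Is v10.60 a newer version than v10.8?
Yes. Version numbers are compared segment by segment as integers, not as decimals: minor version 60 > 8, so v10.60 > v10.8 (even though the decimal 10.60 < 10.8).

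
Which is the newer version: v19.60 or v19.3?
v19.60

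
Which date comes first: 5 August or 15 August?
5 August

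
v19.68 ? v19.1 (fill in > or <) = >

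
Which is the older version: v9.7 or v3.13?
v3.13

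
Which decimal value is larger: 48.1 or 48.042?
48.1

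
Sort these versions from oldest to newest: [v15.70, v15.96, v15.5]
[v15.5, v15.70, v15.96]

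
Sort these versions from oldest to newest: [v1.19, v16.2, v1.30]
[v1.19, v1.30, v16.2]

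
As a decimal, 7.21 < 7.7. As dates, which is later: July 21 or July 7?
July 21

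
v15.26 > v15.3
True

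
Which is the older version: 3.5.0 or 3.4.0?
3.4.0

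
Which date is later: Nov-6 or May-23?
Nov-6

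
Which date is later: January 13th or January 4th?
January 13th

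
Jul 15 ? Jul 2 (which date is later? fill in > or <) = >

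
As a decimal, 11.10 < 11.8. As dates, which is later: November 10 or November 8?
November 10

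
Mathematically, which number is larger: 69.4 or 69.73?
69.73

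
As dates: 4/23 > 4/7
True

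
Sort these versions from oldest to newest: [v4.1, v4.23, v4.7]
[v4.1, v4.7, v4.23]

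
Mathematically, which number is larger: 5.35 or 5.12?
5.35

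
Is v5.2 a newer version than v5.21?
No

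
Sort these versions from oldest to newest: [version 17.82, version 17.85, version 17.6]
[version 17.6, version 17.82, version 17.85]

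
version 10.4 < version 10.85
True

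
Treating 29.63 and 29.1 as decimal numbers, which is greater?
29.63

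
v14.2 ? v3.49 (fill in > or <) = >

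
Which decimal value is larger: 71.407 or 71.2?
71.407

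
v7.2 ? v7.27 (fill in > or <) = <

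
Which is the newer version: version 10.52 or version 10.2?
version 10.52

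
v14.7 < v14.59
True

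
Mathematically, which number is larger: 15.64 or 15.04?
15.64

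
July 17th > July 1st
True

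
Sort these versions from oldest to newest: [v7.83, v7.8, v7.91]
[v7.8, v7.83, v7.91]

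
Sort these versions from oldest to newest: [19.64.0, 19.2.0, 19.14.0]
[19.2.0, 19.14.0, 19.64.0]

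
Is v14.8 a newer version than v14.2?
Yes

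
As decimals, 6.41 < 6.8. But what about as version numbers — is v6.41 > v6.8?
True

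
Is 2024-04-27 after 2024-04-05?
Yes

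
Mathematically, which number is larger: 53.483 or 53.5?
53.5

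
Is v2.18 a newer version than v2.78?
No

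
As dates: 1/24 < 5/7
True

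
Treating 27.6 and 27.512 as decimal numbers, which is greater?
27.6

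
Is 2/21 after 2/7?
Yes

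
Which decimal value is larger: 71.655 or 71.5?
71.655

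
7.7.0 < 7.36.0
True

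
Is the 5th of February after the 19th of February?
No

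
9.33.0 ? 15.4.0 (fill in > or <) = <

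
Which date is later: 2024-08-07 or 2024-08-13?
2024-08-13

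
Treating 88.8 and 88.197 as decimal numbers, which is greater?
88.8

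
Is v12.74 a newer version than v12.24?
Yes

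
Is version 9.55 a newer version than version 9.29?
Yes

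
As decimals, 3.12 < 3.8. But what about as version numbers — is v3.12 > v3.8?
True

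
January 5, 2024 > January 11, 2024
False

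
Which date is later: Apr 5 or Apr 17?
Apr 17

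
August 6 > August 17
False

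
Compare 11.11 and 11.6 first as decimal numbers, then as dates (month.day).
As decimals: 11.11 < 11.6. As dates: 11/11 is later than 11/6 (day 11 > day 6).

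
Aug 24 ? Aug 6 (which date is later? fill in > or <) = >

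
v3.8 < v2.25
False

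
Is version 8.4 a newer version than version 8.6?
No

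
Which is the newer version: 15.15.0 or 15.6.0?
15.15.0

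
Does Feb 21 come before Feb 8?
No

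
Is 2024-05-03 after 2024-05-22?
No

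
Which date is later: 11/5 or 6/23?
11/5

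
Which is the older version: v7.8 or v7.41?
v7.8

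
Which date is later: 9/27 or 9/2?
9/27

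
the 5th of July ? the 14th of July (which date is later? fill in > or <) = <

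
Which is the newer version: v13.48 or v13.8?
v13.48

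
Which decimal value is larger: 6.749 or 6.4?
6.749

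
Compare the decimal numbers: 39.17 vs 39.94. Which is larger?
39.94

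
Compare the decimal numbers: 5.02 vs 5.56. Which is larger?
5.56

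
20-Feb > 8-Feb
True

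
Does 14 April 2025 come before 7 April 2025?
No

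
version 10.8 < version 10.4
False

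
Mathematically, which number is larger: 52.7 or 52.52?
52.7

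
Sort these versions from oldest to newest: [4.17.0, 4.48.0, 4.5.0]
[4.5.0, 4.17.0, 4.48.0]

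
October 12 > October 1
True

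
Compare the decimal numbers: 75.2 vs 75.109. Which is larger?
75.2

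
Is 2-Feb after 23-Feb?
No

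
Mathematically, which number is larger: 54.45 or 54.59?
54.59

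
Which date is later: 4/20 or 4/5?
4/20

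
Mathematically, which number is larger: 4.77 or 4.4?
4.77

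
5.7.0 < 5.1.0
False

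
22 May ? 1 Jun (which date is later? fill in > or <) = <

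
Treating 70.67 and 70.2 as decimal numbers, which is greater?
70.67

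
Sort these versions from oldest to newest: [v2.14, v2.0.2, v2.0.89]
[v2.0.2, v2.0.89, v2.14]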